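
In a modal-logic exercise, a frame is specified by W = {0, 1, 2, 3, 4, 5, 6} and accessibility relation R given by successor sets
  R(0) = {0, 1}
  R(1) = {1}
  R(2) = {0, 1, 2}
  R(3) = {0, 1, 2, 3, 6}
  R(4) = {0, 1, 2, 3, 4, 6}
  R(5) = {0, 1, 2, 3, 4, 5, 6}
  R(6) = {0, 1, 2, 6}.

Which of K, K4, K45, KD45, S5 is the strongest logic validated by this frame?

Transitive (axiom 4): yes — every two-step R-path is closed by a direct edge.
Euclidean (axiom 5): no — 2 R 1 and 2 R 0, but not 1 R 0.
Serial (axiom D): yes — every world has a successor (e.g. 0 R 0).
Reflexive (axiom T): yes — every world is R-related to itself.
So F validates K, K4; K45 would additionally require R to be Euclidean. The strongest is K4.

K4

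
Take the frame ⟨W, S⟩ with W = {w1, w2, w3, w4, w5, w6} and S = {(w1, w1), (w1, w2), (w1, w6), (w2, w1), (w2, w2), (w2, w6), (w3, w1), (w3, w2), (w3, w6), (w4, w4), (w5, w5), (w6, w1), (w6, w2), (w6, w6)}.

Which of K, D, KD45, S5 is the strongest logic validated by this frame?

KD45

Serial (axiom D): yes — every world has a successor (e.g. w1 S w1).
Transitive (axiom 4): yes — every two-step S-path is closed by a direct edge.
Euclidean (axiom 5): yes — any two successors of a common world are S-related.
Reflexive (axiom T): no — w3 is not related to itself.
So F validates K, D, KD45; S5 would additionally require S to be reflexive. The strongest is KD45.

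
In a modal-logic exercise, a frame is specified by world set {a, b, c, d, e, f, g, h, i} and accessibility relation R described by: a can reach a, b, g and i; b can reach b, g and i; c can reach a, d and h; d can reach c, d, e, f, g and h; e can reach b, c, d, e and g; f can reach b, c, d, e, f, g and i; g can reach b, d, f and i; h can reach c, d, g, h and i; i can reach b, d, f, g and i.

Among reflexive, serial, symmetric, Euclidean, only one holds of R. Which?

serial

Reflexive: no — c is not related to itself.
Serial: yes — every world has a successor (e.g. a R a).
Symmetric: no — a R b but not b R a.
Euclidean: no — c R a and c R d, but not a R d.
Only serial holds.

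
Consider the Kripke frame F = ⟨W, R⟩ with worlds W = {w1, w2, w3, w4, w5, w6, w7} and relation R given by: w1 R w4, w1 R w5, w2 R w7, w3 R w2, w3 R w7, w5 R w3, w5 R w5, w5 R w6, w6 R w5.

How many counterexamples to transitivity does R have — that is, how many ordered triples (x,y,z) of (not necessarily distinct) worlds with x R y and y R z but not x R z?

Enumerating: (w1,w5,w3), (w1,w5,w6), (w5,w3,w2), (w5,w3,w7), (w6,w5,w3), (w6,w5,w6).

6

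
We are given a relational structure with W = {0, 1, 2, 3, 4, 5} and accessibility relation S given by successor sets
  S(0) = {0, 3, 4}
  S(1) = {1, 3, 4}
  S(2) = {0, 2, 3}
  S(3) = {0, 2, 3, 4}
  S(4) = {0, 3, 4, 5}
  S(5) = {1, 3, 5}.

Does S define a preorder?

Reflexive: yes — every world is S-related to itself.
Transitive: no — 0 S 3 and 3 S 2, but not 0 S 2.
So S is not a preorder.

No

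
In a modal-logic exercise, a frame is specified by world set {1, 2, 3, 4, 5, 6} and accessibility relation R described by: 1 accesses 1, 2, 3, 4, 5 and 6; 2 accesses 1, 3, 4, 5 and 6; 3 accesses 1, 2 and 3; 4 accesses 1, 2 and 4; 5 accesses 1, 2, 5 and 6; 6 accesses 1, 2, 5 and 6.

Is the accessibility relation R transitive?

No

Transitive: no — 3 R 1 and 1 R 4, but not 3 R 4.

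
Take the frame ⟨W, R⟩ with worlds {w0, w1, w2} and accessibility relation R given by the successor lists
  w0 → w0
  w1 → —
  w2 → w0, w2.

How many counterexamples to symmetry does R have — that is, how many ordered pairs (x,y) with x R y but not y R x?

1

Enumerating: (w2,w0).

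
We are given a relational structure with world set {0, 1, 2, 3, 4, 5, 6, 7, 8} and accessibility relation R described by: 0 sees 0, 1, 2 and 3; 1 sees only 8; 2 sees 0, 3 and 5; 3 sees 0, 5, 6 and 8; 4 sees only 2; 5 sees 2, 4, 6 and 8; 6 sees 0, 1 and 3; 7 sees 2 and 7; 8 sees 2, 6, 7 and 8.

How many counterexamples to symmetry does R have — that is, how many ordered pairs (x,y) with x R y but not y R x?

Enumerating: (0,1), (1,8), (2,3), (3,5), (3,8), (4,2), (5,4), (5,6), (5,8), (6,0), (6,1), (7,2), (8,2), (8,6), (8,7).

15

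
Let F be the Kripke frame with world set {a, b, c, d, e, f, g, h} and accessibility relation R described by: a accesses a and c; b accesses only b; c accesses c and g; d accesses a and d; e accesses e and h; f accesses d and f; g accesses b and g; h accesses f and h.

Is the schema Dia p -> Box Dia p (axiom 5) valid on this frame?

No

By correspondence theory, 5 is valid on a frame iff R is Euclidean.
Euclidean: no — a R c and a R a, but not c R a.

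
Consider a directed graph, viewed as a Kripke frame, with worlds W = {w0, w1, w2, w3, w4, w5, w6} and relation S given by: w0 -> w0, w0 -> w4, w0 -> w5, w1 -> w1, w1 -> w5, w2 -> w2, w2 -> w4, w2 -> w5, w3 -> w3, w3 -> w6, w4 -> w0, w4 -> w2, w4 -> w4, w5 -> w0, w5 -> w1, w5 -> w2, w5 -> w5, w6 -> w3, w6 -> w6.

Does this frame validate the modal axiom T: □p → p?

The schema T characterises exactly the reflexive frames.
Reflexive: yes — every world is S-related to itself.

Yes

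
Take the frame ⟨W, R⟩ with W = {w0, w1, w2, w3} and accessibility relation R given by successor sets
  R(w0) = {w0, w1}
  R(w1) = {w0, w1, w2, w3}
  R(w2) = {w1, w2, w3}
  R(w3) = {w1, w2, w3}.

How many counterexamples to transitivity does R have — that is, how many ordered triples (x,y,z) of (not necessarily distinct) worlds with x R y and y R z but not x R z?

4

Enumerating: (w0,w1,w2), (w0,w1,w3), (w2,w1,w0), (w3,w1,w0).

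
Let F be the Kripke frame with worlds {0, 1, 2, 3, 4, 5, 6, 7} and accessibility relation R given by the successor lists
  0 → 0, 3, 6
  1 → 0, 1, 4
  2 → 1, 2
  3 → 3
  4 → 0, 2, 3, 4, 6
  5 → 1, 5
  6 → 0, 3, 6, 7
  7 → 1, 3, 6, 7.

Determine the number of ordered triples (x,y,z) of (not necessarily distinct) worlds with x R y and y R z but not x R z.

16

Enumerating: (0,6,7), (1,0,3), (1,0,6), (1,4,2), (1,4,3), (1,4,6), (2,1,0), (2,1,4), (4,2,1), (4,6,7), (5,1,0), (5,1,4), (6,7,1), (7,1,0), (7,1,4), (7,6,0).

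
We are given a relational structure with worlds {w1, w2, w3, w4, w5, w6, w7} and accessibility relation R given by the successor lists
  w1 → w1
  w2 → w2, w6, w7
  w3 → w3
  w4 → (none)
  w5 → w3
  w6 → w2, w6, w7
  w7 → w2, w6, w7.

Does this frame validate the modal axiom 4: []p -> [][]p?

Yes

Axiom 4 corresponds to the accessibility relation being transitive.
Transitive: yes — every two-step R-path is closed by a direct edge.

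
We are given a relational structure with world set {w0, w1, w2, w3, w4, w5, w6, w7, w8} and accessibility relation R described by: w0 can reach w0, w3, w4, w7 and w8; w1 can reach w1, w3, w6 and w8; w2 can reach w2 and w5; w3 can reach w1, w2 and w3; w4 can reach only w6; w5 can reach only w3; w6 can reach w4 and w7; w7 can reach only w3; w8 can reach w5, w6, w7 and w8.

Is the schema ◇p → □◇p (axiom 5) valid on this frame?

No

By correspondence theory, 5 is valid on a frame iff R is Euclidean.
Euclidean: no — w0 R w3 and w0 R w4, but not w3 R w4.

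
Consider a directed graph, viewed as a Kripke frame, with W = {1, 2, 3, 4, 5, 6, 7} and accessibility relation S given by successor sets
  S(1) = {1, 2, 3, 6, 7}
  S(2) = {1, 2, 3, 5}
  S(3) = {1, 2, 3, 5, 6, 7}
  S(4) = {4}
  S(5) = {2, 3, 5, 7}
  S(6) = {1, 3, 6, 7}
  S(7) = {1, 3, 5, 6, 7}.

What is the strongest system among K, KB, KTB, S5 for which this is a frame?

KTB

Symmetric (axiom B): yes — every pair in S has its reverse in S.
Reflexive (axiom T): yes — every world is S-related to itself.
Euclidean (axiom 5): no — 1 S 2 and 1 S 6, but not 2 S 6.
So F validates K, KB, KTB; S5 would additionally require S to be Euclidean. The strongest is KTB.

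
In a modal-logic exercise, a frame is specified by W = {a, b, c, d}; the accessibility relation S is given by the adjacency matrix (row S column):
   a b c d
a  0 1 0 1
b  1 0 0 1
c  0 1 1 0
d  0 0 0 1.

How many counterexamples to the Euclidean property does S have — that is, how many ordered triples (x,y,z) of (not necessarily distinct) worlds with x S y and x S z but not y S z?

6

Enumerating: (a,b,b), (a,d,b), (b,a,a), (b,d,a), (c,b,b), (c,b,c).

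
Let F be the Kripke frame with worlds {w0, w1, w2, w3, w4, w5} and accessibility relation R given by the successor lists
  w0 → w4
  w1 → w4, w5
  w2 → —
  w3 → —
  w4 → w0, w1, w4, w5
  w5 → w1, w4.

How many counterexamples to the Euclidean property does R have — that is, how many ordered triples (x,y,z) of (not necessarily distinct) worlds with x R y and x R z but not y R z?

Enumerating: (w1,w5,w5), (w4,w0,w0), (w4,w0,w1), (w4,w0,w5), (w4,w1,w0), (w4,w1,w1), (w4,w5,w0), (w4,w5,w5), (w5,w1,w1).

9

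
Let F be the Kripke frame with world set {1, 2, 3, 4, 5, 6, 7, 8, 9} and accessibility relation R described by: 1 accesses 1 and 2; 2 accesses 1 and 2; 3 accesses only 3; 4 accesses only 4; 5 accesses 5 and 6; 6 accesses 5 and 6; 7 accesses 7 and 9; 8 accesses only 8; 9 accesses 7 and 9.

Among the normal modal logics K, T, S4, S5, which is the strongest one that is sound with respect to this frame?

Reflexive (axiom T): yes — every world is R-related to itself.
Transitive (axiom 4): yes — every two-step R-path is closed by a direct edge.
Euclidean (axiom 5): yes — any two successors of a common world are R-related.
So F validates K, T, S4, S5. The strongest is S5.

S5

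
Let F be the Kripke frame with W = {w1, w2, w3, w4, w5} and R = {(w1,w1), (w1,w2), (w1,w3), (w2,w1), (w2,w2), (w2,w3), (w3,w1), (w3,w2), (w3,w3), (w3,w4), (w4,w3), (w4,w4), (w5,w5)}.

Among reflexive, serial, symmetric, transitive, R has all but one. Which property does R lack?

Reflexive: yes — every world is R-related to itself.
Serial: yes — every world has a successor (e.g. w1 R w1).
Symmetric: yes — every pair in R has its reverse in R.
Transitive: no — w1 R w3 and w3 R w4, but not w1 R w4.
Only transitive fails.

transitive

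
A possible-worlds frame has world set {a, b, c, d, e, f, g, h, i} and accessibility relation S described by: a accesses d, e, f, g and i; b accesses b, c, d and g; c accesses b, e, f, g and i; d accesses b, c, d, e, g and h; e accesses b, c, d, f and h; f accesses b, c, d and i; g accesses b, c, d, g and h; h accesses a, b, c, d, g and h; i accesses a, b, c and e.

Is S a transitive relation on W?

Transitive: no — a S d and d S b, but not a S b.

No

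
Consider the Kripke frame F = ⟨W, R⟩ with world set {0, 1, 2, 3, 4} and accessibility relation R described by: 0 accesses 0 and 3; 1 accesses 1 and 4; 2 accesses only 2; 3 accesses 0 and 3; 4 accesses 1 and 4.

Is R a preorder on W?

Yes

Reflexive: yes — every world is R-related to itself.
Transitive: yes — every two-step R-path is closed by a direct edge.
So R is a preorder.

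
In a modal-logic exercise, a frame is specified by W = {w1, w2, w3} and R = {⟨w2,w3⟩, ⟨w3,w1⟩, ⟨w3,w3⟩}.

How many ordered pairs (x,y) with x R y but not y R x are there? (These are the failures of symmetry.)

2

Enumerating: (w2,w3), (w3,w1).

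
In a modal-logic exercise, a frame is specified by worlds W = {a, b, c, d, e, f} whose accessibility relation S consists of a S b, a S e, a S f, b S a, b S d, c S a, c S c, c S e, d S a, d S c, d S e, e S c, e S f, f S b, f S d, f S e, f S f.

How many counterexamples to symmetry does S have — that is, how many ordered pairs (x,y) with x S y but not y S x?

9

Enumerating: (a,e), (a,f), (b,d), (c,a), (d,a), (d,c), (d,e), (f,b), (f,d).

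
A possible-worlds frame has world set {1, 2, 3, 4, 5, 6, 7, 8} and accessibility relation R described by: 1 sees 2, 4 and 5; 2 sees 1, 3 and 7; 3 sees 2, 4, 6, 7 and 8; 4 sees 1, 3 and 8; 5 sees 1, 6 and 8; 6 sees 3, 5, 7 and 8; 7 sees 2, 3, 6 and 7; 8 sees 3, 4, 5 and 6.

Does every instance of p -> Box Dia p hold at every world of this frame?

By correspondence theory, B is valid on a frame iff R is symmetric.
Symmetric: yes — every pair in R has its reverse in R.

Yes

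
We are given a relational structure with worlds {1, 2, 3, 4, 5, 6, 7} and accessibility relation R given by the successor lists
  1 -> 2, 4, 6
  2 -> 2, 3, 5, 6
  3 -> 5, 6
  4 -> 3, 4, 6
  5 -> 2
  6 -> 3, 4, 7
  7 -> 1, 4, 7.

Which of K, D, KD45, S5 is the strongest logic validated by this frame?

Serial (axiom D): yes — every world has a successor (e.g. 1 R 2).
Transitive (axiom 4): no — 1 R 2 and 2 R 3, but not 1 R 3.
Euclidean (axiom 5): no — 1 R 2 and 1 R 4, but not 2 R 4.
Reflexive (axiom T): no — 1 is not related to itself.
So F validates K, D; KD45 would additionally require R to be Euclidean and transitive. The strongest is D.

D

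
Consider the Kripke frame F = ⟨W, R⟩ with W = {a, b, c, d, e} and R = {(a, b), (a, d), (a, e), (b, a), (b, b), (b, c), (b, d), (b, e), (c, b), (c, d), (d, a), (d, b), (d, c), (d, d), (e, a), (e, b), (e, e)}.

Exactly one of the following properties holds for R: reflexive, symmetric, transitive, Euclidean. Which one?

symmetric

Reflexive: no — a is not related to itself.
Symmetric: yes — every pair in R has its reverse in R.
Transitive: no — a R b and b R c, but not a R c.
Euclidean: no — a R d and a R e, but not d R e.
Only symmetric holds.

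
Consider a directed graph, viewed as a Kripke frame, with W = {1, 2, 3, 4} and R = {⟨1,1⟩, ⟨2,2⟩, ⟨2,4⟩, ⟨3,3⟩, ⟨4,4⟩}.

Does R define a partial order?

Yes

Reflexive: yes — every world is R-related to itself.
Transitive: yes — every two-step R-path is closed by a direct edge.
Antisymmetric: yes — no distinct pair is related both ways.
So R is a partial order.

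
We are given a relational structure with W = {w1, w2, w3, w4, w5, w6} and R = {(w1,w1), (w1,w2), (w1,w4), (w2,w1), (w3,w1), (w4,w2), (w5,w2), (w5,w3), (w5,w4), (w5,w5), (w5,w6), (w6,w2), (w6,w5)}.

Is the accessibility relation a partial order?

No

Reflexive: no — w2 is not related to itself.
Transitive: no — w2 R w1 and w1 R w4, but not w2 R w4.
Antisymmetric: no — w1 R w2 and w2 R w1 with w1 ≠ w2.
So R is not a partial order.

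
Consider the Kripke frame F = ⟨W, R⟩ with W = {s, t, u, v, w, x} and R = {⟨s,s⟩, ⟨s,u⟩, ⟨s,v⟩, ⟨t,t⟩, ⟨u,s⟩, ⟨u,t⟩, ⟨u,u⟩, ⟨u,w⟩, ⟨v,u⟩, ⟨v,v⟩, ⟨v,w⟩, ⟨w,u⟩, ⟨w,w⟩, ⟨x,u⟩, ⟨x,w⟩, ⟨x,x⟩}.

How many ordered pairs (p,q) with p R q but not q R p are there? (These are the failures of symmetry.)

6

Enumerating: (s,v), (u,t), (v,u), (v,w), (x,u), (x,w).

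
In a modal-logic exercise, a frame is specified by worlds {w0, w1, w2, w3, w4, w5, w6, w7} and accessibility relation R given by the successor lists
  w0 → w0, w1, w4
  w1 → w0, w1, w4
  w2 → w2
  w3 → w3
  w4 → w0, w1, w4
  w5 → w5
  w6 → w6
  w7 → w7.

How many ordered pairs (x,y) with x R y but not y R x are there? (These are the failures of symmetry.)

R is symmetric; there are no such tuples.

0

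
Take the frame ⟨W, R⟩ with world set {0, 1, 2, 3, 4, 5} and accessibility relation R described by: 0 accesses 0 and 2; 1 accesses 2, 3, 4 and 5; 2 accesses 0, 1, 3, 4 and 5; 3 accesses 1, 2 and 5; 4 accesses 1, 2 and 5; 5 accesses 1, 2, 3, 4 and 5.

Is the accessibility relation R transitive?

Transitive: no — 0 R 2 and 2 R 1, but not 0 R 1.

No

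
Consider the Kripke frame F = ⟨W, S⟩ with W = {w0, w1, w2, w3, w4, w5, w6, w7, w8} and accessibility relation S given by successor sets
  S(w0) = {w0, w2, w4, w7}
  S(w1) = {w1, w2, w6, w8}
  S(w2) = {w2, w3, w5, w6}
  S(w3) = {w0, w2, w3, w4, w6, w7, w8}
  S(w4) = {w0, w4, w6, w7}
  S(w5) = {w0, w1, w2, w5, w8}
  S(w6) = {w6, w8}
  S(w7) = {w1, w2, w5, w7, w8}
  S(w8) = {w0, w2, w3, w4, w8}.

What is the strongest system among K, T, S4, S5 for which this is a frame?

T

Reflexive (axiom T): yes — every world is S-related to itself.
Transitive (axiom 4): no — w0 S w2 and w2 S w3, but not w0 S w3.
Euclidean (axiom 5): no — w0 S w2 and w0 S w4, but not w2 S w4.
So F validates K, T; S4 would additionally require S to be transitive. The strongest is T.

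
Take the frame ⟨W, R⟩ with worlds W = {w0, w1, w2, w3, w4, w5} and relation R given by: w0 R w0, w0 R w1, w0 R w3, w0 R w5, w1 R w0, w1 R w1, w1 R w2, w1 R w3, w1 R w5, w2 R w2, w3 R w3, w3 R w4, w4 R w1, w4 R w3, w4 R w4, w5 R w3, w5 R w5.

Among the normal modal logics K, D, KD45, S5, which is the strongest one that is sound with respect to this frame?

D

Serial (axiom D): yes — every world has a successor (e.g. w0 R w0).
Transitive (axiom 4): no — w0 R w1 and w1 R w2, but not w0 R w2.
Euclidean (axiom 5): no — w0 R w3 and w0 R w1, but not w3 R w1.
Reflexive (axiom T): yes — every world is R-related to itself.
So F validates K, D; KD45 would additionally require R to be Euclidean and transitive. The strongest is D.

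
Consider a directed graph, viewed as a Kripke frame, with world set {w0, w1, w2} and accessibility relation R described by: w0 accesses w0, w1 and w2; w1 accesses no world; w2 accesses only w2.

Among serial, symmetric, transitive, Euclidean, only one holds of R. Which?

transitive

Serial: no — w1 has no R-successor.
Symmetric: no — w0 R w1 but not w1 R w0.
Transitive: yes — every two-step R-path is closed by a direct edge.
Euclidean: no — w0 R w1 and w0 R w2, but not w1 R w2.
Only transitive holds.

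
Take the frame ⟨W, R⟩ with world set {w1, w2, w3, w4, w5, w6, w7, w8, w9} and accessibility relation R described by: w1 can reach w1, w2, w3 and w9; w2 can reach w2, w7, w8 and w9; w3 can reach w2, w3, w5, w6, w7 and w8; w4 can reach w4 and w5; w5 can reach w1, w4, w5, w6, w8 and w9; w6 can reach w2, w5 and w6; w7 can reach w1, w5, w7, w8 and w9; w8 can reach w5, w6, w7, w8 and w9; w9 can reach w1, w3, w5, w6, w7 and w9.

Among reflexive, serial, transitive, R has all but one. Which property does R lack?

Reflexive: yes — every world is R-related to itself.
Serial: yes — every world has a successor (e.g. w1 R w1).
Transitive: no — w1 R w2 and w2 R w7, but not w1 R w7.
Only transitive fails.

transitive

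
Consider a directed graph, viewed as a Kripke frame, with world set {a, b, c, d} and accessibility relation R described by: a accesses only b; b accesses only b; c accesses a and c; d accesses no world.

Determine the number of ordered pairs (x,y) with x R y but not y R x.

2

Enumerating: (a,b), (c,a).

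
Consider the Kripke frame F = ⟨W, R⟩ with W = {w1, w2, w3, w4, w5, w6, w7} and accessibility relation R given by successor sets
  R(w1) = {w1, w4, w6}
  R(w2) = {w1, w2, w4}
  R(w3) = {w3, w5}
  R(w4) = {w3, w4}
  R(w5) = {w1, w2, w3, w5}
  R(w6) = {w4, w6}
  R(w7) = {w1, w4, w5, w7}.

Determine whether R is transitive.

Transitive: no — w1 R w4 and w4 R w3, but not w1 R w3.

No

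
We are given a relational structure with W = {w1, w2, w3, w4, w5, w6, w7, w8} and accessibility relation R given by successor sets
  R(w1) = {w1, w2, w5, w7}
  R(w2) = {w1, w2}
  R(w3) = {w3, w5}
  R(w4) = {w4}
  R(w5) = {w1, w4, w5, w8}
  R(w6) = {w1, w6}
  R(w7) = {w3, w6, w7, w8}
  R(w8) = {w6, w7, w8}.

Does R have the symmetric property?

Symmetric: no — w1 R w7 but not w7 R w1.

No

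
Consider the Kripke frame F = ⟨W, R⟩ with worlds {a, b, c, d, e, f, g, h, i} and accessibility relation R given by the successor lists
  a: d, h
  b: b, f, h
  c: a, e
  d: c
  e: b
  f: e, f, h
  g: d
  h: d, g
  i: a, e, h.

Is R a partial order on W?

Reflexive: no — a is not related to itself.
Transitive: no — a R d and d R c, but not a R c.
Antisymmetric: yes — no distinct pair is related both ways.
So R is not a partial order.

No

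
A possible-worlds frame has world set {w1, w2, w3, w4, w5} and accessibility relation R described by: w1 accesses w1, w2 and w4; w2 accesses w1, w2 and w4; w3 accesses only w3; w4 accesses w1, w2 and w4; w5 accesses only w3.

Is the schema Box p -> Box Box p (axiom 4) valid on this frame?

By correspondence theory, 4 is valid on a frame iff R is transitive.
Transitive: yes — every two-step R-path is closed by a direct edge.

Yes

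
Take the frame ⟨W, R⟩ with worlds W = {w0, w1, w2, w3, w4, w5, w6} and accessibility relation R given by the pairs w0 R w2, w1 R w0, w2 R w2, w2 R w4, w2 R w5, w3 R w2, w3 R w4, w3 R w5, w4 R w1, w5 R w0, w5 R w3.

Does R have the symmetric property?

No

Symmetric: no — w0 R w2 but not w2 R w0.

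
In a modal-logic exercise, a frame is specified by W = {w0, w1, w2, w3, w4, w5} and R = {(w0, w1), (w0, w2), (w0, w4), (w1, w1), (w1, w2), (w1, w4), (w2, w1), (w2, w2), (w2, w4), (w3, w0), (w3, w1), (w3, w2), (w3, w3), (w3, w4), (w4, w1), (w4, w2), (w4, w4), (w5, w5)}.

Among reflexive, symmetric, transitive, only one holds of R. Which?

transitive

Reflexive: no — w0 is not related to itself.
Symmetric: no — w0 R w1 but not w1 R w0.
Transitive: yes — every two-step R-path is closed by a direct edge.
Only transitive holds.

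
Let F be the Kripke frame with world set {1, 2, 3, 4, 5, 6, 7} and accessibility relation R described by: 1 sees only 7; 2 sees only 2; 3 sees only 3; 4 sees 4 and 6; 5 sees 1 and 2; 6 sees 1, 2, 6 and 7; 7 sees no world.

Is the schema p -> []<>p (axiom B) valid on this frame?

The schema B characterises exactly the symmetric frames.
Symmetric: no — 1 R 7 but not 7 R 1.

No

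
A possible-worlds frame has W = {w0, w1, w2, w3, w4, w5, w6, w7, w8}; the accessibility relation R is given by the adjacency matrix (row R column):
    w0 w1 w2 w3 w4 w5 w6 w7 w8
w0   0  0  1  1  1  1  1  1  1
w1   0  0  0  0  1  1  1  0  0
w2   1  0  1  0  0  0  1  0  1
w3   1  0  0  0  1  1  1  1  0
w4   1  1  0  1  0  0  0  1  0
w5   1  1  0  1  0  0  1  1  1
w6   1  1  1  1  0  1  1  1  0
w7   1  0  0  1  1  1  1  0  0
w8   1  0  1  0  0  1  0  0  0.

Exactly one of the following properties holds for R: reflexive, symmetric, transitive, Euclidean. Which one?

Reflexive: no — w0 is not related to itself.
Symmetric: yes — every pair in R has its reverse in R.
Transitive: no — w0 R w4 and w4 R w1, but not w0 R w1.
Euclidean: no — w0 R w2 and w0 R w3, but not w2 R w3.
Only symmetric holds.

symmetric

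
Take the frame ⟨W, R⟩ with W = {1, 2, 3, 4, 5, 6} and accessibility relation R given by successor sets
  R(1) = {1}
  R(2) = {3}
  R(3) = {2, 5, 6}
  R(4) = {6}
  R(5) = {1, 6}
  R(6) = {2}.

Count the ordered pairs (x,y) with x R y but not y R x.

Enumerating: (3,5), (3,6), (4,6), (5,1), (5,6), (6,2).

6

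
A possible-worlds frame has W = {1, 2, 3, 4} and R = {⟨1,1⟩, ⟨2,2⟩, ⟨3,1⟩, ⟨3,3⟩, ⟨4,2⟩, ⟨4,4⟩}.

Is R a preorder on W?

Reflexive: yes — every world is R-related to itself.
Transitive: yes — every two-step R-path is closed by a direct edge.
So R is a preorder.

Yes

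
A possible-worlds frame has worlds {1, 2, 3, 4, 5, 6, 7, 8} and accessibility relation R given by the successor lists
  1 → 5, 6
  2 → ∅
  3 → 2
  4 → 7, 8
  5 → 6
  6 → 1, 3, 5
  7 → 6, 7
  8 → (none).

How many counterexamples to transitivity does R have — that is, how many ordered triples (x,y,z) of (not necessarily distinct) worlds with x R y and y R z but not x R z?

12

Enumerating: (1,6,1), (1,6,3), (4,7,6), (5,6,1), (5,6,3), (5,6,5), (6,1,6), (6,3,2), (6,5,6), (7,6,1), (7,6,3), (7,6,5).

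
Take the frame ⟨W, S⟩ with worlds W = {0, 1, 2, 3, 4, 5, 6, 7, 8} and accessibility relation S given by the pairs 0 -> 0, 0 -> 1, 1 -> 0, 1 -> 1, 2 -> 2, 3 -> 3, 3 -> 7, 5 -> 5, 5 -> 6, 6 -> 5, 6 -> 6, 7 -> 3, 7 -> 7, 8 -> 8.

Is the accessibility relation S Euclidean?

Yes

Euclidean: yes — any two successors of a common world are S-related.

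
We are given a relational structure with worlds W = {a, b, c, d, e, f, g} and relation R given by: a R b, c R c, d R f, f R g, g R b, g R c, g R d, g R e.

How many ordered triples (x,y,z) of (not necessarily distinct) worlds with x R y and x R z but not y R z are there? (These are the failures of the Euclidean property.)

Enumerating: (a,b,b), (d,f,f), (f,g,g), (g,b,b), (g,b,c), (g,b,d), (g,b,e), (g,c,b), (g,c,d), (g,c,e), (g,d,b), (g,d,c), (g,d,d), (g,d,e), (g,e,b), (g,e,c), (g,e,d), (g,e,e).

18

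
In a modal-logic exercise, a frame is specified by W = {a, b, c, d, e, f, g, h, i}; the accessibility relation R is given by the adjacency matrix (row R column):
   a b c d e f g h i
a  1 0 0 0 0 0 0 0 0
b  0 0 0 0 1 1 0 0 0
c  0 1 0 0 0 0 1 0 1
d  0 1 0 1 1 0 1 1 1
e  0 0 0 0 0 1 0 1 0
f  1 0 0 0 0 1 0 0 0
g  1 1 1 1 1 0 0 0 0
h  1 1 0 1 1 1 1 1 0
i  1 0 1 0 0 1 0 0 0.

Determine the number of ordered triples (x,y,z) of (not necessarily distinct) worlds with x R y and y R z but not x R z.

Enumerating: (b,e,h), (b,f,a), (c,b,e), (c,b,f), (c,g,a), (c,g,c), (c,g,d), (c,g,e), (c,i,a), (c,i,c), (c,i,f), (d,b,f), … and 27 more.
Total: 39.

39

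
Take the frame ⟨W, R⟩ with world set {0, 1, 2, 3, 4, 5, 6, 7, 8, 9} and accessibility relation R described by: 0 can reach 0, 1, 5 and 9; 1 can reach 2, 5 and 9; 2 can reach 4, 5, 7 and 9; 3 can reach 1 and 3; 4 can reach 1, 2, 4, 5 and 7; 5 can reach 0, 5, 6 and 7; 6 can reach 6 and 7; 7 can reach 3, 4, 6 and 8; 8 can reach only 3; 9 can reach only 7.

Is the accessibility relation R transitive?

No

Transitive: no — 0 R 1 and 1 R 2, but not 0 R 2.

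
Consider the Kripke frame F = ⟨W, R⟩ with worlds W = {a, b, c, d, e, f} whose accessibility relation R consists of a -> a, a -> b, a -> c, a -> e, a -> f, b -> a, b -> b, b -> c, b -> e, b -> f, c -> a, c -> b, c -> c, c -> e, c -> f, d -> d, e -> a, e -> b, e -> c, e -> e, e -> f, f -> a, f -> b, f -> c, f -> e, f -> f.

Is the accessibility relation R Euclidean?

Euclidean: yes — any two successors of a common world are R-related.

Yes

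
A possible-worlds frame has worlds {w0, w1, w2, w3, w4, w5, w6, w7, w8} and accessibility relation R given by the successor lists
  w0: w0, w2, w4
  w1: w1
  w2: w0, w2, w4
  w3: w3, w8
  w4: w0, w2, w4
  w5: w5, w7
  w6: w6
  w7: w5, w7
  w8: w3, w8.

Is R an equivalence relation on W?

Yes

Reflexive: yes — every world is R-related to itself.
Symmetric: yes — every pair in R has its reverse in R.
Transitive: yes — every two-step R-path is closed by a direct edge.
So R is an equivalence relation.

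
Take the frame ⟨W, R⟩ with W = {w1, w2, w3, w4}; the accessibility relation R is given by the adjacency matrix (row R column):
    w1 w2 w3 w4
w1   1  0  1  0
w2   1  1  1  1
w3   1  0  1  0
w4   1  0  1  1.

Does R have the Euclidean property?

Euclidean: no — w2 R w1 and w2 R w4, but not w1 R w4.

No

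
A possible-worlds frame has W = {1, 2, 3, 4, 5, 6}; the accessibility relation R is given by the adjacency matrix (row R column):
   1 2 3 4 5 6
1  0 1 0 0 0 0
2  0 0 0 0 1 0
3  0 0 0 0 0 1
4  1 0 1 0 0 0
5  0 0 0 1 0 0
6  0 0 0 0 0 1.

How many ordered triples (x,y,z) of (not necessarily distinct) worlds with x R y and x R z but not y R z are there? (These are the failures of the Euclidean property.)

7

Enumerating: (1,2,2), (2,5,5), (4,1,1), (4,1,3), (4,3,1), (4,3,3), (5,4,4).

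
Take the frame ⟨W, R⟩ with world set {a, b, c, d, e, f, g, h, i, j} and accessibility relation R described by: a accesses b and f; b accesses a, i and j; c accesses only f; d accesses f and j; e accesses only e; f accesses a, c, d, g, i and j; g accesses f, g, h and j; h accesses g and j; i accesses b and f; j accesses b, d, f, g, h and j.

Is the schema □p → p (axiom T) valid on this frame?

By correspondence theory, T is valid on a frame iff R is reflexive.
Reflexive: no — a is not related to itself.

No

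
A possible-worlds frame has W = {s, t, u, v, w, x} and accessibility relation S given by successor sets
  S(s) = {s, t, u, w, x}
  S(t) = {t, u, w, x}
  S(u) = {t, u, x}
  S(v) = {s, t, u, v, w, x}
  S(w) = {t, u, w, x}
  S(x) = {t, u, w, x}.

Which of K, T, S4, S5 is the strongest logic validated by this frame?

Reflexive (axiom T): yes — every world is S-related to itself.
Transitive (axiom 4): no — u S t and t S w, but not u S w.
Euclidean (axiom 5): no — s S u and s S w, but not u S w.
So F validates K, T; S4 would additionally require S to be transitive. The strongest is T.

T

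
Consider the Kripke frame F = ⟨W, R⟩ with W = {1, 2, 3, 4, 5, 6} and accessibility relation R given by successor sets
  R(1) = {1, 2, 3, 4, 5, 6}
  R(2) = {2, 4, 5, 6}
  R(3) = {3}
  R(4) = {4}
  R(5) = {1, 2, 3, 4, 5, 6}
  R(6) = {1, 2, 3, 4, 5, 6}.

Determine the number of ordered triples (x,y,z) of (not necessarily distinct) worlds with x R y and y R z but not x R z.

4

Enumerating: (2,5,1), (2,5,3), (2,6,1), (2,6,3).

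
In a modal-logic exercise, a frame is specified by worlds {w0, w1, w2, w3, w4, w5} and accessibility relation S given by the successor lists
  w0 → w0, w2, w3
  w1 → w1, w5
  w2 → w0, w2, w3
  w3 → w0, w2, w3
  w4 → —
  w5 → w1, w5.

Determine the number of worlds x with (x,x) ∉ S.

1

Enumerating: w4.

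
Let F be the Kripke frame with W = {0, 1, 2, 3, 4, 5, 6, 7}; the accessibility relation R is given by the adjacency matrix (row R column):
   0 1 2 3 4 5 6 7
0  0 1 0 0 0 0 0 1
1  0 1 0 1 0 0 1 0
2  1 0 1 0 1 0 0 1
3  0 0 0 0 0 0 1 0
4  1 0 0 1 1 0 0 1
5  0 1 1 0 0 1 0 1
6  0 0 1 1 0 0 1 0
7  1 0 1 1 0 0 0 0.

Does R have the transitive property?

No

Transitive: no — 0 R 1 and 1 R 3, but not 0 R 3.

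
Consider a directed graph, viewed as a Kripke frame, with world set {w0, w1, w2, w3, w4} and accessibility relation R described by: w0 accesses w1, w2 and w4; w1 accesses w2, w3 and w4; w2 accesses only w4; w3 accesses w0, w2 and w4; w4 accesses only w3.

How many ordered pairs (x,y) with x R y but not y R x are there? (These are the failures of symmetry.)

9

Enumerating: (w0,w1), (w0,w2), (w0,w4), (w1,w2), (w1,w3), (w1,w4), (w2,w4), (w3,w0), (w3,w2).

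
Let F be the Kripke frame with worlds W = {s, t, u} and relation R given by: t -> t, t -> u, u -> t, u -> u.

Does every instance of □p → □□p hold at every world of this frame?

Axiom 4 corresponds to the accessibility relation being transitive.
Transitive: yes — every two-step R-path is closed by a direct edge.

Yes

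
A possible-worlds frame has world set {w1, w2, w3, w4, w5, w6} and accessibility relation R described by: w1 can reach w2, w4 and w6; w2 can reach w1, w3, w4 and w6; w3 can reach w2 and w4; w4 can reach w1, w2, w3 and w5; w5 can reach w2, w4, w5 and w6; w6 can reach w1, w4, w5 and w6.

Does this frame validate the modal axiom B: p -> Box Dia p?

No

By correspondence theory, B is valid on a frame iff R is symmetric.
Symmetric: no — w2 R w6 but not w6 R w2.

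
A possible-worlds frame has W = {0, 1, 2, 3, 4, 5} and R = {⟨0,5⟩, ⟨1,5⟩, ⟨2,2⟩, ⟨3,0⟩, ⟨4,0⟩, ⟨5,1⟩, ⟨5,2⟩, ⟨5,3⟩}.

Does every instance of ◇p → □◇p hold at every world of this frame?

No

By correspondence theory, 5 is valid on a frame iff R is Euclidean.
Euclidean: no — 5 R 1 and 5 R 2, but not 1 R 2.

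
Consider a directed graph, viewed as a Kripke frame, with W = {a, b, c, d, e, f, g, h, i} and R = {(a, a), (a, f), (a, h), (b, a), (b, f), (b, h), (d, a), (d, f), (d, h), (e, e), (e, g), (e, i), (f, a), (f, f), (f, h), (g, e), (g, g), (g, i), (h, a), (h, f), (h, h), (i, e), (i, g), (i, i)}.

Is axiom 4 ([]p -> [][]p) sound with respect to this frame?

Yes

The schema 4 characterises exactly the transitive frames.
Transitive: yes — every two-step R-path is closed by a direct edge.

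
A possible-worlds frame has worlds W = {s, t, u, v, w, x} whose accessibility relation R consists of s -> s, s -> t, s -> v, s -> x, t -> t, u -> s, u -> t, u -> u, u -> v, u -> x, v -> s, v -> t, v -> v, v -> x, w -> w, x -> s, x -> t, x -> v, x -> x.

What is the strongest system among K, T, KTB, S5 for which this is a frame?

T

Reflexive (axiom T): yes — every world is R-related to itself.
Symmetric (axiom B): no — s R t but not t R s.
Euclidean (axiom 5): no — s R t and s R v, but not t R v.
So F validates K, T; KTB would additionally require R to be symmetric. The strongest is T.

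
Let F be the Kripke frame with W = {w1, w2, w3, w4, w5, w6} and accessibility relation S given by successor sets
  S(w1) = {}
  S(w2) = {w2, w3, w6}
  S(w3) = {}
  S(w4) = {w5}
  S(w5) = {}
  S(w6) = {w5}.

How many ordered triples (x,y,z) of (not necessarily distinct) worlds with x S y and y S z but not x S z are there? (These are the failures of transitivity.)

Enumerating: (w2,w6,w5).

1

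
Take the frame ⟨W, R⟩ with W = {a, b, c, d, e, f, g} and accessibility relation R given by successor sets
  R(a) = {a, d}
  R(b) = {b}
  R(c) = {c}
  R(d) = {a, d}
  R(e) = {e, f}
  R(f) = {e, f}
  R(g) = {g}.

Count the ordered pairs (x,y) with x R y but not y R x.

0

R is symmetric; there are no such tuples.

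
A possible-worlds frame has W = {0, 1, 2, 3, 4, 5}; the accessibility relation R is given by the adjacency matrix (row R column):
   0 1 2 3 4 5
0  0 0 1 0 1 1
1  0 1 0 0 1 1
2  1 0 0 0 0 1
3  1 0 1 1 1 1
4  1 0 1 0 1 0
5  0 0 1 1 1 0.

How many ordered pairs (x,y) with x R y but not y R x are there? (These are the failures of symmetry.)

8

Enumerating: (0,5), (1,4), (1,5), (3,0), (3,2), (3,4), (4,2), (5,4).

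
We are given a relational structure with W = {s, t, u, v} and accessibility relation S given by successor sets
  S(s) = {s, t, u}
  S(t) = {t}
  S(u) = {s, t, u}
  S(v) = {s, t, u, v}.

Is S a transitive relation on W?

Yes

Transitive: yes — every two-step S-path is closed by a direct edge.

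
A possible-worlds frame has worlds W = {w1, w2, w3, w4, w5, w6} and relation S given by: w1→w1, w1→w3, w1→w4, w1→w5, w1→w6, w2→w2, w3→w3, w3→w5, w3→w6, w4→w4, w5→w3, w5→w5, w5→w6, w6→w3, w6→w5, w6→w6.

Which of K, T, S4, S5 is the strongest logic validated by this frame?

Reflexive (axiom T): yes — every world is S-related to itself.
Transitive (axiom 4): yes — every two-step S-path is closed by a direct edge.
Euclidean (axiom 5): no — w1 S w3 and w1 S w4, but not w3 S w4.
So F validates K, T, S4; S5 would additionally require S to be Euclidean. The strongest is S4.

S4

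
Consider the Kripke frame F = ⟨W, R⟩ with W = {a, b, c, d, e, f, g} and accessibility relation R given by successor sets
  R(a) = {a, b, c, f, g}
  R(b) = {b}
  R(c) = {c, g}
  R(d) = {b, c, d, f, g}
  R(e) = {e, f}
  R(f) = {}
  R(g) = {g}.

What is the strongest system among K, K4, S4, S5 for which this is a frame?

Transitive (axiom 4): yes — every two-step R-path is closed by a direct edge.
Reflexive (axiom T): no — f is not related to itself.
Euclidean (axiom 5): no — a R b and a R c, but not b R c.
So F validates K, K4; S4 would additionally require R to be reflexive. The strongest is K4.

K4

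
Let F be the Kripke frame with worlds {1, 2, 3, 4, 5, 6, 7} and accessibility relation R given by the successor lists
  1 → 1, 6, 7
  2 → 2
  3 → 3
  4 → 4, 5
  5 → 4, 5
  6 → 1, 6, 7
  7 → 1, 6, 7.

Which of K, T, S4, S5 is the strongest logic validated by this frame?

S5

Reflexive (axiom T): yes — every world is R-related to itself.
Transitive (axiom 4): yes — every two-step R-path is closed by a direct edge.
Euclidean (axiom 5): yes — any two successors of a common world are R-related.
So F validates K, T, S4, S5. The strongest is S5.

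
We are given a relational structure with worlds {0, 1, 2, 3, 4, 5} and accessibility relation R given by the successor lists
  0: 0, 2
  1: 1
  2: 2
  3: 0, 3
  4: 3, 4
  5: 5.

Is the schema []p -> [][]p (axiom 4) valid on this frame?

By correspondence theory, 4 is valid on a frame iff R is transitive.
Transitive: no — 3 R 0 and 0 R 2, but not 3 R 2.

No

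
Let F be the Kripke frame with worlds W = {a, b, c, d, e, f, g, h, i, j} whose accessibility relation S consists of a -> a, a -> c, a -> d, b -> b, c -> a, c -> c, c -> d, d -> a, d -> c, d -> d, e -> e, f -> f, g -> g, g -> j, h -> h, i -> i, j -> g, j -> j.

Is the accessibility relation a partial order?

No

Reflexive: yes — every world is S-related to itself.
Transitive: yes — every two-step S-path is closed by a direct edge.
Antisymmetric: no — a S c and c S a with a ≠ c.
So S is not a partial order.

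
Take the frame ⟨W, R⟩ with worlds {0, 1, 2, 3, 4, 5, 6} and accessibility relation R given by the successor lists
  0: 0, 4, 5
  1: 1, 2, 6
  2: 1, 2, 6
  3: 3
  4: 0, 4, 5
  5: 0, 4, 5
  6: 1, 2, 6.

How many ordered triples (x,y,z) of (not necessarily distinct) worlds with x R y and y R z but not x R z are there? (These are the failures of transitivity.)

0

R is transitive; there are no such tuples.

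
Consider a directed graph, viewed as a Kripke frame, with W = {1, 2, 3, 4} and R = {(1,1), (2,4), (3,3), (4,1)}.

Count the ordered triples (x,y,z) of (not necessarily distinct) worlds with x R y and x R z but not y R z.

1

Enumerating: (2,4,4).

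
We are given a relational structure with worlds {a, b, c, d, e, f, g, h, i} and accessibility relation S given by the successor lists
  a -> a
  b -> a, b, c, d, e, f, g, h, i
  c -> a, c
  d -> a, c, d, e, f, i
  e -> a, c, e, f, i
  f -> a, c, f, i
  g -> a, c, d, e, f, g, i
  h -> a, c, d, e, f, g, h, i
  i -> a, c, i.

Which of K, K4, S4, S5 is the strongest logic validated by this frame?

Transitive (axiom 4): yes — every two-step S-path is closed by a direct edge.
Reflexive (axiom T): yes — every world is S-related to itself.
Euclidean (axiom 5): no — b S a and b S c, but not a S c.
So F validates K, K4, S4; S5 would additionally require S to be Euclidean. The strongest is S4.

S4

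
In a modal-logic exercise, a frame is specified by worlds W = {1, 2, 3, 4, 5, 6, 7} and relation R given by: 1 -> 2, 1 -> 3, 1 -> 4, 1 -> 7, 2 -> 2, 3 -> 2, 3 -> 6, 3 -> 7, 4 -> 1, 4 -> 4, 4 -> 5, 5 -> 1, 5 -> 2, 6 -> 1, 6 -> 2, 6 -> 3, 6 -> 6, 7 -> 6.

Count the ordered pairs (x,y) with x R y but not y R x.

11

Enumerating: (1,2), (1,3), (1,7), (3,2), (3,7), (4,5), (5,1), (5,2), (6,1), (6,2), (7,6).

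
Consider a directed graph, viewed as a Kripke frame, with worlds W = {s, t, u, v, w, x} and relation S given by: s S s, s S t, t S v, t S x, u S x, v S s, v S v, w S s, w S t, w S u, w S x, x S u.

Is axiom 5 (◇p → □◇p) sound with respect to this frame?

Axiom 5 corresponds to the accessibility relation being Euclidean.
Euclidean: no — t S v and t S x, but not v S x.

No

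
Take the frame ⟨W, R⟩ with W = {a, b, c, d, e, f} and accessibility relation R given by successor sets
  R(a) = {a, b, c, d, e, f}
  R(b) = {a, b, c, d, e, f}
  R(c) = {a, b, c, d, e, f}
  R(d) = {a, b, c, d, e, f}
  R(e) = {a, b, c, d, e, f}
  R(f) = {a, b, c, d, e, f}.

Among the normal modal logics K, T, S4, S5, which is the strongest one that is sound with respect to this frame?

S5

Reflexive (axiom T): yes — every world is R-related to itself.
Transitive (axiom 4): yes — every two-step R-path is closed by a direct edge.
Euclidean (axiom 5): yes — any two successors of a common world are R-related.
So F validates K, T, S4, S5. The strongest is S5.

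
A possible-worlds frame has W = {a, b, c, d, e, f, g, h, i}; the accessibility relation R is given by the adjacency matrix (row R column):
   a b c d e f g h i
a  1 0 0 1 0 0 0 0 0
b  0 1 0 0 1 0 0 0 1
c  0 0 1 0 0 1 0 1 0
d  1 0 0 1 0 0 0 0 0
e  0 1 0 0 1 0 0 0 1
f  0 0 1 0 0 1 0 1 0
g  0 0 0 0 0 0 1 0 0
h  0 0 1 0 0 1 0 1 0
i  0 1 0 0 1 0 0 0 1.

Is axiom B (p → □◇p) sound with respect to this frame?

The schema B characterises exactly the symmetric frames.
Symmetric: yes — every pair in R has its reverse in R.

Yes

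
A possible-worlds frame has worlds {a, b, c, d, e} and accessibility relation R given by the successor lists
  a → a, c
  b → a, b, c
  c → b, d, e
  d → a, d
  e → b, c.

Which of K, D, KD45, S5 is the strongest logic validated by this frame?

Serial (axiom D): yes — every world has a successor (e.g. a R a).
Transitive (axiom 4): no — a R c and c R b, but not a R b.
Euclidean (axiom 5): no — b R c and b R a, but not c R a.
Reflexive (axiom T): no — c is not related to itself.
So F validates K, D; KD45 would additionally require R to be Euclidean and transitive. The strongest is D.

D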